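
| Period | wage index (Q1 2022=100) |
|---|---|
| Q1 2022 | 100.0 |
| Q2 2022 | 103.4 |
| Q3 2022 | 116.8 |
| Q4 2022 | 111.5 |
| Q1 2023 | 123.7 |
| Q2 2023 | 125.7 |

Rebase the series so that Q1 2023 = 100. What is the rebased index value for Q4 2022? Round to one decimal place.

90.1

Rebased(Q4 2022) = 111.5 / 123.7 × 100 = 90.1374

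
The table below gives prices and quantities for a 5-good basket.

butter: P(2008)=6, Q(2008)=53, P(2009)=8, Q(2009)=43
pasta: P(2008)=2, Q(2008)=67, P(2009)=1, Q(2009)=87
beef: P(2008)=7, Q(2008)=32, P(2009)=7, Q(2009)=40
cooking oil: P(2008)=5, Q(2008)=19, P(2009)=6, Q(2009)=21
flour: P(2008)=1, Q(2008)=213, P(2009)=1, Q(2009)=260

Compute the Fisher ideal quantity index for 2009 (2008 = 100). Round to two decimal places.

107.34

Laspeyres component (base-period weights):
ΣP(2008)Q(2009) = 6×43 + 2×87 + 7×40 + 5×21 + 1×260 = 258 + 174 + 280 + 105 + 260 = 1077
ΣP(2008)Q(2008) = 6×53 + 2×67 + 7×32 + 5×19 + 1×213 = 318 + 134 + 224 + 95 + 213 = 984
L = 1077 / 984 × 100 = 109.4512
Paasche component (current-period weights):
ΣP(2009)Q(2009) = 8×43 + 1×87 + 7×40 + 6×21 + 1×260 = 344 + 87 + 280 + 126 + 260 = 1097
ΣP(2009)Q(2008) = 8×53 + 1×67 + 7×32 + 6×19 + 1×213 = 424 + 67 + 224 + 114 + 213 = 1042
P = 1097 / 1042 × 100 = 105.2783
Fisher = √(L × P) = √(109.4512 × 105.2783) = 107.3445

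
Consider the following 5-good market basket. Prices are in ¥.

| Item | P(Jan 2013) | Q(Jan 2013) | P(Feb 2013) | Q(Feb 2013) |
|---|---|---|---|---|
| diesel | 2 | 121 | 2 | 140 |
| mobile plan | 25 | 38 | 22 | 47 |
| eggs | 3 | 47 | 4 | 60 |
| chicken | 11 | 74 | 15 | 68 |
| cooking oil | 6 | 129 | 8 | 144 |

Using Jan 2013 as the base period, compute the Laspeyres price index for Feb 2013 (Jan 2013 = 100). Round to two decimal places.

Laspeyres price index uses base-period quantities as weights.
ΣP(Feb 2013)·Q(Jan 2013) = 2×121 + 22×38 + 4×47 + 15×74 + 8×129 = 242 + 836 + 188 + 1110 + 1032 = 3408
ΣP(Jan 2013)·Q(Jan 2013) = 2×121 + 25×38 + 3×47 + 11×74 + 6×129 = 242 + 950 + 141 + 814 + 774 = 2921
Index = 3408 / 2921 × 100 = 116.6724

116.67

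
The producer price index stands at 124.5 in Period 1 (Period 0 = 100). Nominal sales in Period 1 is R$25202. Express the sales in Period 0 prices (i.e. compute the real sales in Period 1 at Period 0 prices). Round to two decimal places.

Real = Nominal ÷ (Index/100) = 25202 ÷ (124.5/100)
     = 25202 ÷ 1.245 = 20242.5703

20242.57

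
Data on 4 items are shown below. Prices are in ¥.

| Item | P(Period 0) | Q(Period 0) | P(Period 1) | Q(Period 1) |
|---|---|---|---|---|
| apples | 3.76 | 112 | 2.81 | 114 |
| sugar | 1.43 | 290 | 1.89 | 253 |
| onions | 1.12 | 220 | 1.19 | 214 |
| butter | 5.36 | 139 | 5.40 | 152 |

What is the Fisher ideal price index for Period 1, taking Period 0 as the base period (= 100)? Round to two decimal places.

102.10

Laspeyres component (base-period weights):
ΣP(Period 1)Q(Period 0) = 2.81×112 + 1.89×290 + 1.19×220 + 5.40×139 = 314.72 + 548.1 + 261.8 + 750.6 = 1875.22
ΣP(Period 0)Q(Period 0) = 3.76×112 + 1.43×290 + 1.12×220 + 5.36×139 = 421.12 + 414.7 + 246.4 + 745.04 = 1827.26
L = 1875.22 / 1827.26 × 100 = 102.6247
Paasche component (current-period weights):
ΣP(Period 1)Q(Period 1) = 2.81×114 + 1.89×253 + 1.19×214 + 5.40×152 = 320.34 + 478.17 + 254.66 + 820.8 = 1873.97
ΣP(Period 0)Q(Period 1) = 3.76×114 + 1.43×253 + 1.12×214 + 5.36×152 = 428.64 + 361.79 + 239.68 + 814.72 = 1844.83
P = 1873.97 / 1844.83 × 100 = 101.5795
Fisher = √(L × P) = √(102.6247 × 101.5795) = 102.1008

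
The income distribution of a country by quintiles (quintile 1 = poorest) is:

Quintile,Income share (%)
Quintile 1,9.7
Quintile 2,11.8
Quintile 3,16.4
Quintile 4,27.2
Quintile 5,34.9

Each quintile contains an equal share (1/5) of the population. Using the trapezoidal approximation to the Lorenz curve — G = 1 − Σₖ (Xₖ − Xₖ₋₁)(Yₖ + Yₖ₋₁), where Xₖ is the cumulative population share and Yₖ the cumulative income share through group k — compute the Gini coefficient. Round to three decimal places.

0.263

Cumulative income shares Yₖ: 0.0970, 0.2150, 0.3790, 0.6510, 1.0000
Σ (Xₖ−Xₖ₋₁)(Yₖ+Yₖ₋₁) = (1/5)(0.0970+0.0000) + (1/5)(0.2150+0.0970) + (1/5)(0.3790+0.2150) + (1/5)(0.6510+0.3790) + (1/5)(1.0000+0.6510)
  = 0.0194 + 0.0624 + 0.1188 + 0.2060 + 0.3302 = 0.7368
G = 1 − 0.7368 = 0.2632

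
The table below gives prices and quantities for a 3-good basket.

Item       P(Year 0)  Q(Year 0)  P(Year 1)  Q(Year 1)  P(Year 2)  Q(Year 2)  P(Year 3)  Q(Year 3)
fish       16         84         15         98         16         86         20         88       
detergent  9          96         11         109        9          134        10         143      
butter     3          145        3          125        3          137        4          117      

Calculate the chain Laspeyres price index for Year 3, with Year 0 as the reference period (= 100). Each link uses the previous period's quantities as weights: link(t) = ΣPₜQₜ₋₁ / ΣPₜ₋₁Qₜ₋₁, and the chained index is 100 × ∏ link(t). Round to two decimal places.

Link Year 0→Year 1:
ΣP(Year 1)Q(Year 0) = 15×84 + 11×96 + 3×145 = 1260 + 1056 + 435 = 2751
ΣP(Year 0)Q(Year 0) = 16×84 + 9×96 + 3×145 = 1344 + 864 + 435 = 2643
link = 2751/2643 = 1.040863
Link Year 1→Year 2:
ΣP(Year 2)Q(Year 1) = 16×98 + 9×109 + 3×125 = 1568 + 981 + 375 = 2924
ΣP(Year 1)Q(Year 1) = 15×98 + 11×109 + 3×125 = 1470 + 1199 + 375 = 3044
link = 2924/3044 = 0.960578
Link Year 2→Year 3:
ΣP(Year 3)Q(Year 2) = 20×86 + 10×134 + 4×137 = 1720 + 1340 + 548 = 3608
ΣP(Year 2)Q(Year 2) = 16×86 + 9×134 + 3×137 = 1376 + 1206 + 411 = 2993
link = 3608/2993 = 1.205479
Chained index = 100 × 1.040863 × 0.960578 × 1.205479 = 120.5274

120.53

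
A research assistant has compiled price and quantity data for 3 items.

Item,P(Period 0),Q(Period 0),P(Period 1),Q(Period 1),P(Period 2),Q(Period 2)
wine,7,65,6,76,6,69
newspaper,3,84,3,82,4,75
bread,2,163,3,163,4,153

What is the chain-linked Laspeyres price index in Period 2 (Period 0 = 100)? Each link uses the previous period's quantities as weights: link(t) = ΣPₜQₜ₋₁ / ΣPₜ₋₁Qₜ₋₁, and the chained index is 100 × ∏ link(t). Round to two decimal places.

Link Period 0→Period 1:
ΣP(Period 1)Q(Period 0) = 6×65 + 3×84 + 3×163 = 390 + 252 + 489 = 1131
ΣP(Period 0)Q(Period 0) = 7×65 + 3×84 + 2×163 = 455 + 252 + 326 = 1033
link = 1131/1033 = 1.094869
Link Period 1→Period 2:
ΣP(Period 2)Q(Period 1) = 6×76 + 4×82 + 4×163 = 456 + 328 + 652 = 1436
ΣP(Period 1)Q(Period 1) = 6×76 + 3×82 + 3×163 = 456 + 246 + 489 = 1191
link = 1436/1191 = 1.205709
Chained index = 100 × 1.094869 × 1.205709 = 132.0094

132.01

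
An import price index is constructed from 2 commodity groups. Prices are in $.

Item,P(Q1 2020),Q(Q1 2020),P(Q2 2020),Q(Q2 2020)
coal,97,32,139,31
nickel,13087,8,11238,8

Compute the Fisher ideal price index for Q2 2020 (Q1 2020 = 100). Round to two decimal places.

87.50

Laspeyres component (base-period weights):
ΣP(Q2 2020)Q(Q1 2020) = 139×32 + 11238×8 = 4448 + 89904 = 94352
ΣP(Q1 2020)Q(Q1 2020) = 97×32 + 13087×8 = 3104 + 104696 = 107800
L = 94352 / 107800 × 100 = 87.5250
Paasche component (current-period weights):
ΣP(Q2 2020)Q(Q2 2020) = 139×31 + 11238×8 = 4309 + 89904 = 94213
ΣP(Q1 2020)Q(Q2 2020) = 97×31 + 13087×8 = 3007 + 104696 = 107703
P = 94213 / 107703 × 100 = 87.4748
Fisher = √(L × P) = √(87.5250 × 87.4748) = 87.4999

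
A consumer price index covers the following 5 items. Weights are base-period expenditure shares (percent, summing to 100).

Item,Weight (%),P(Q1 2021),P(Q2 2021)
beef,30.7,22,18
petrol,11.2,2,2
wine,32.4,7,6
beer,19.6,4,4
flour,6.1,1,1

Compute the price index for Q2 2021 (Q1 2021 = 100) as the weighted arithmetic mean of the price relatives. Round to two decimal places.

89.79

beef: 30.7 × (18/22) = 30.7 × 0.818182 = 25.1182
petrol: 11.2 × (2/2) = 11.2 × 1.000000 = 11.2000
wine: 32.4 × (6/7) = 32.4 × 0.857143 = 27.7714
beer: 19.6 × (4/4) = 19.6 × 1.000000 = 19.6000
flour: 6.1 × (1/1) = 6.1 × 1.000000 = 6.1000
Index = Σ wᵢ·(p₁ᵢ/p₀ᵢ) = 25.1182 + 11.2000 + 27.7714 + 19.6000 + 6.1000 = 89.7896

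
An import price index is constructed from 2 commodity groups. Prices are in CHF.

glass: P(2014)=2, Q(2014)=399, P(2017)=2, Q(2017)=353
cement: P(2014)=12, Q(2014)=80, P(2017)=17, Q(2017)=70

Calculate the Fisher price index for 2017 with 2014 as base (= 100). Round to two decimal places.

122.70

Laspeyres component (base-period weights):
ΣP(2017)Q(2014) = 2×399 + 17×80 = 798 + 1360 = 2158
ΣP(2014)Q(2014) = 2×399 + 12×80 = 798 + 960 = 1758
L = 2158 / 1758 × 100 = 122.7531
Paasche component (current-period weights):
ΣP(2017)Q(2017) = 2×353 + 17×70 = 706 + 1190 = 1896
ΣP(2014)Q(2017) = 2×353 + 12×70 = 706 + 840 = 1546
P = 1896 / 1546 × 100 = 122.6391
Fisher = √(L × P) = √(122.7531 × 122.6391) = 122.6961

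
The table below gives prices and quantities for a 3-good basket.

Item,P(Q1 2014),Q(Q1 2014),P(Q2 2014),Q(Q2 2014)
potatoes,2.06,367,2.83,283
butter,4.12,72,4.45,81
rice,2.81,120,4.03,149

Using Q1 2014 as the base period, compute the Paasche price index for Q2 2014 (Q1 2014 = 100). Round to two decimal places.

Paasche price index uses current-period quantities as weights.
ΣP(Q2 2014)·Q(Q2 2014) = 2.83×283 + 4.45×81 + 4.03×149 = 800.89 + 360.45 + 600.47 = 1761.81
ΣP(Q1 2014)·Q(Q2 2014) = 2.06×283 + 4.12×81 + 2.81×149 = 582.98 + 333.72 + 418.69 = 1335.39
Index = 1761.81 / 1335.39 × 100 = 131.9322

131.93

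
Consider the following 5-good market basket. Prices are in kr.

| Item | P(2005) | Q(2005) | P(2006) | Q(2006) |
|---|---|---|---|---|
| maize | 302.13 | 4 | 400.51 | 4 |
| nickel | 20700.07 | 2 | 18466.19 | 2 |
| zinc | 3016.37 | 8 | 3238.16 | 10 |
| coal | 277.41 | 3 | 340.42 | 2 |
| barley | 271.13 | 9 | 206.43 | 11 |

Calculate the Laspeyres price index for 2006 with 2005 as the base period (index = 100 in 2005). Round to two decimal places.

Laspeyres price index uses base-period quantities as weights.
ΣP(2006)·Q(2005) = 400.51×4 + 18466.19×2 + 3238.16×8 + 340.42×3 + 206.43×9 = 1602.04 + 36932.38 + 25905.28 + 1021.26 + 1857.87 = 67318.83
ΣP(2005)·Q(2005) = 302.13×4 + 20700.07×2 + 3016.37×8 + 277.41×3 + 271.13×9 = 1208.52 + 41400.14 + 24130.96 + 832.23 + 2440.17 = 70012.02
Index = 67318.83 / 70012.02 × 100 = 96.1532

96.15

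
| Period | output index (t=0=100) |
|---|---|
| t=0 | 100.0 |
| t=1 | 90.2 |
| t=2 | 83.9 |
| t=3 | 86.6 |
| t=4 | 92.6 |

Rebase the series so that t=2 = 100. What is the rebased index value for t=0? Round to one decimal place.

119.2

Rebased(t=0) = 100.0 / 83.9 × 100 = 119.1895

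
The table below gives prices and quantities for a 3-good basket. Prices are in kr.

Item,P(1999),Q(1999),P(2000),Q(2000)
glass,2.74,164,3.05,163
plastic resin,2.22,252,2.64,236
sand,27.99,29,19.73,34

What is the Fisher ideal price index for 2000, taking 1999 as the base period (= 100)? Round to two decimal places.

Laspeyres component (base-period weights):
ΣP(2000)Q(1999) = 3.05×164 + 2.64×252 + 19.73×29 = 500.2 + 665.28 + 572.17 = 1737.65
ΣP(1999)Q(1999) = 2.74×164 + 2.22×252 + 27.99×29 = 449.36 + 559.44 + 811.71 = 1820.51
L = 1737.65 / 1820.51 × 100 = 95.4485
Paasche component (current-period weights):
ΣP(2000)Q(2000) = 3.05×163 + 2.64×236 + 19.73×34 = 497.15 + 623.04 + 670.82 = 1791.01
ΣP(1999)Q(2000) = 2.74×163 + 2.22×236 + 27.99×34 = 446.62 + 523.92 + 951.66 = 1922.2
P = 1791.01 / 1922.2 × 100 = 93.1750
Fisher = √(L × P) = √(95.4485 × 93.1750) = 94.3049

94.30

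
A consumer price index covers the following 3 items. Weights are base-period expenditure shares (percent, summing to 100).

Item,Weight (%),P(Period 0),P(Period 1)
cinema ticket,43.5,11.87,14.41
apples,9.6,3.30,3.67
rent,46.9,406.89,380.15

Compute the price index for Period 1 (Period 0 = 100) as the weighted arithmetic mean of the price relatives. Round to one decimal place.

107.3

cinema ticket: 43.5 × (14.41/11.87) = 43.5 × 1.213985 = 52.8083
apples: 9.6 × (3.67/3.30) = 9.6 × 1.112121 = 10.6764
rent: 46.9 × (380.15/406.89) = 46.9 × 0.934282 = 43.8178
Index = Σ wᵢ·(p₁ᵢ/p₀ᵢ) = 52.8083 + 10.6764 + 43.8178 = 107.3025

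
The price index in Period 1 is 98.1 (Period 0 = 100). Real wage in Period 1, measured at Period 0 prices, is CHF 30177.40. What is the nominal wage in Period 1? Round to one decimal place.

Nominal = Real × (Index/100) = 30177.40 × (98.1/100)
        = 30177.40 × 0.981 = 29604.0294

29604.0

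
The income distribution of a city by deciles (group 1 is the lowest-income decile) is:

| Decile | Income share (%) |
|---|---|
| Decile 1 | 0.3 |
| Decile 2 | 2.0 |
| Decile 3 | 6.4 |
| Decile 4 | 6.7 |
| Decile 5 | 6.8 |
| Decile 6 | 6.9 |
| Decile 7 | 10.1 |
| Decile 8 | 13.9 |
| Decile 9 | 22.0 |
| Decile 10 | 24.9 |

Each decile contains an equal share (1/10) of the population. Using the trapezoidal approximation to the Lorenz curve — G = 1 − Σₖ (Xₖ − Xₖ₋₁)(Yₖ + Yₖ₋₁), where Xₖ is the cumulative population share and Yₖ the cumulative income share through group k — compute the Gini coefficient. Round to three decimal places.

0.409

Cumulative income shares Yₖ: 0.0030, 0.0230, 0.0870, 0.1540, 0.2220, 0.2910, 0.3920, 0.5310, 0.7510, 1.0000
Σ (Xₖ−Xₖ₋₁)(Yₖ+Yₖ₋₁) = (1/10)(0.0030+0.0000) + (1/10)(0.0230+0.0030) + (1/10)(0.0870+0.0230) + (1/10)(0.1540+0.0870) + (1/10)(0.2220+0.1540) + (1/10)(0.2910+0.2220) + (1/10)(0.3920+0.2910) + (1/10)(0.5310+0.3920) + (1/10)(0.7510+0.5310) + (1/10)(1.0000+0.7510)
  = 0.0003 + 0.0026 + 0.0110 + 0.0241 + 0.0376 + 0.0513 + 0.0683 + 0.0923 + 0.1282 + 0.1751 = 0.5908
G = 1 − 0.5908 = 0.4092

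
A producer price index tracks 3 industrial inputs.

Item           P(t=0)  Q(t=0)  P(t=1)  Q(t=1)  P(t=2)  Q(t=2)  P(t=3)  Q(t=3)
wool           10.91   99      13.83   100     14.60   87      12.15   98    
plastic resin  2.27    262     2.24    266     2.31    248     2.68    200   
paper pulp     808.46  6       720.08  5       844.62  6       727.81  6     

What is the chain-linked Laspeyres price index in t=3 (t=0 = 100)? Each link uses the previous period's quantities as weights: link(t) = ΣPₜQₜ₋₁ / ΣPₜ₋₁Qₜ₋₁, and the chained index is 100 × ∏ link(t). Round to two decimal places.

95.65

Link t=0→t=1:
ΣP(t=1)Q(t=0) = 13.83×99 + 2.24×262 + 720.08×6 = 1369.17 + 586.88 + 4320.48 = 6276.53
ΣP(t=0)Q(t=0) = 10.91×99 + 2.27×262 + 808.46×6 = 1080.09 + 594.74 + 4850.76 = 6525.59
link = 6276.53/6525.59 = 0.961833
Link t=1→t=2:
ΣP(t=2)Q(t=1) = 14.60×100 + 2.31×266 + 844.62×5 = 1460 + 614.46 + 4223.1 = 6297.56
ΣP(t=1)Q(t=1) = 13.83×100 + 2.24×266 + 720.08×5 = 1383 + 595.84 + 3600.4 = 5579.24
link = 6297.56/5579.24 = 1.128749
Link t=2→t=3:
ΣP(t=3)Q(t=2) = 12.15×87 + 2.68×248 + 727.81×6 = 1057.05 + 664.64 + 4366.86 = 6088.55
ΣP(t=2)Q(t=2) = 14.60×87 + 2.31×248 + 844.62×6 = 1270.2 + 572.88 + 5067.72 = 6910.8
link = 6088.55/6910.8 = 0.881020
Chained index = 100 × 0.961833 × 1.128749 × 0.881020 = 95.6495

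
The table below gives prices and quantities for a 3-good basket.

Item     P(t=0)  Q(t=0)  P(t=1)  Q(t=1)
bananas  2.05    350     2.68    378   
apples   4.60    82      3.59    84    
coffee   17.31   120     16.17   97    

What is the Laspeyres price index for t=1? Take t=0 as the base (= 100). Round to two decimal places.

Laspeyres price index uses base-period quantities as weights.
ΣP(t=1)·Q(t=0) = 2.68×350 + 3.59×82 + 16.17×120 = 938 + 294.38 + 1940.4 = 3172.78
ΣP(t=0)·Q(t=0) = 2.05×350 + 4.60×82 + 17.31×120 = 717.5 + 377.2 + 2077.2 = 3171.9
Index = 3172.78 / 3171.9 × 100 = 100.0277

100.03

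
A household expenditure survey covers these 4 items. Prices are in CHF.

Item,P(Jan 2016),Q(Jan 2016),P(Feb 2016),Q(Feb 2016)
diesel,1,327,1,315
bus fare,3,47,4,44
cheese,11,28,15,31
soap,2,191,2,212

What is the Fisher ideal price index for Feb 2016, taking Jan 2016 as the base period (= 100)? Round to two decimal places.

113.80

Laspeyres component (base-period weights):
ΣP(Feb 2016)Q(Jan 2016) = 1×327 + 4×47 + 15×28 + 2×191 = 327 + 188 + 420 + 382 = 1317
ΣP(Jan 2016)Q(Jan 2016) = 1×327 + 3×47 + 11×28 + 2×191 = 327 + 141 + 308 + 382 = 1158
L = 1317 / 1158 × 100 = 113.7306
Paasche component (current-period weights):
ΣP(Feb 2016)Q(Feb 2016) = 1×315 + 4×44 + 15×31 + 2×212 = 315 + 176 + 465 + 424 = 1380
ΣP(Jan 2016)Q(Feb 2016) = 1×315 + 3×44 + 11×31 + 2×212 = 315 + 132 + 341 + 424 = 1212
P = 1380 / 1212 × 100 = 113.8614
Fisher = √(L × P) = √(113.7306 × 113.8614) = 113.7960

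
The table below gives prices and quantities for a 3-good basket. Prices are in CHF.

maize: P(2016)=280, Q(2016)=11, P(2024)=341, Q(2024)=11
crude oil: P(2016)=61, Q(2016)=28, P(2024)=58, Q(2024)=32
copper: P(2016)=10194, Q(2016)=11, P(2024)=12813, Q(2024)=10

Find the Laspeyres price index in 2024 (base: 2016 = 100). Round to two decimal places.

125.14

Laspeyres price index uses base-period quantities as weights.
ΣP(2024)·Q(2016) = 341×11 + 58×28 + 12813×11 = 3751 + 1624 + 140943 = 146318
ΣP(2016)·Q(2016) = 280×11 + 61×28 + 10194×11 = 3080 + 1708 + 112134 = 116922
Index = 146318 / 116922 × 100 = 125.1415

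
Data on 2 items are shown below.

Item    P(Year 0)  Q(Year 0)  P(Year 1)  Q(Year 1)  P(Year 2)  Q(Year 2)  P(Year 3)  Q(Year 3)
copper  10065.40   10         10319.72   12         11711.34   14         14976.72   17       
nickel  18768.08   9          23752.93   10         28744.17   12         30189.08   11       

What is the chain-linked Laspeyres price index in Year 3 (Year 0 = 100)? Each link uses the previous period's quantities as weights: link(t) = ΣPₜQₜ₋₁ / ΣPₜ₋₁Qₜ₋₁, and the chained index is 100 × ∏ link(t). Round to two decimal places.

156.52

Link Year 0→Year 1:
ΣP(Year 1)Q(Year 0) = 10319.72×10 + 23752.93×9 = 103197.2 + 213776.37 = 316973.57
ΣP(Year 0)Q(Year 0) = 10065.40×10 + 18768.08×9 = 100654 + 168912.72 = 269566.72
link = 316973.57/269566.72 = 1.175863
Link Year 1→Year 2:
ΣP(Year 2)Q(Year 1) = 11711.34×12 + 28744.17×10 = 140536.08 + 287441.7 = 427977.78
ΣP(Year 1)Q(Year 1) = 10319.72×12 + 23752.93×10 = 123836.64 + 237529.3 = 361365.94
link = 427977.78/361365.94 = 1.184333
Link Year 2→Year 3:
ΣP(Year 3)Q(Year 2) = 14976.72×14 + 30189.08×12 = 209674.08 + 362268.96 = 571943.04
ΣP(Year 2)Q(Year 2) = 11711.34×14 + 28744.17×12 = 163958.76 + 344930.04 = 508888.8
link = 571943.04/508888.8 = 1.123906
Chained index = 100 × 1.175863 × 1.184333 × 1.123906 = 156.5167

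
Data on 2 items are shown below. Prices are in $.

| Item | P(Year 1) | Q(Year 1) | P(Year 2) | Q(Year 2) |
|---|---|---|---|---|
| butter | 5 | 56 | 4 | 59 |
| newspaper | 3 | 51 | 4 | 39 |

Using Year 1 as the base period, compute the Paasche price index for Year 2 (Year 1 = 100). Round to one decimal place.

Paasche price index uses current-period quantities as weights.
ΣP(Year 2)·Q(Year 2) = 4×59 + 4×39 = 236 + 156 = 392
ΣP(Year 1)·Q(Year 2) = 5×59 + 3×39 = 295 + 117 = 412
Index = 392 / 412 × 100 = 95.1456

95.1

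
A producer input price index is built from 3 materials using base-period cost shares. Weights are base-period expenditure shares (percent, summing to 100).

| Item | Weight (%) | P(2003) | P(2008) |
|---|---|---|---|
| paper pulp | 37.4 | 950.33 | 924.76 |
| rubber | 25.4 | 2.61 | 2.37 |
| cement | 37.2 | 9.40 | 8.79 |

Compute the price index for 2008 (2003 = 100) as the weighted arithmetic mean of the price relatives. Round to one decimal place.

94.2

paper pulp: 37.4 × (924.76/950.33) = 37.4 × 0.973094 = 36.3937
rubber: 25.4 × (2.37/2.61) = 25.4 × 0.908046 = 23.0644
cement: 37.2 × (8.79/9.40) = 37.2 × 0.935106 = 34.7860
Index = Σ wᵢ·(p₁ᵢ/p₀ᵢ) = 36.3937 + 23.0644 + 34.7860 = 94.2440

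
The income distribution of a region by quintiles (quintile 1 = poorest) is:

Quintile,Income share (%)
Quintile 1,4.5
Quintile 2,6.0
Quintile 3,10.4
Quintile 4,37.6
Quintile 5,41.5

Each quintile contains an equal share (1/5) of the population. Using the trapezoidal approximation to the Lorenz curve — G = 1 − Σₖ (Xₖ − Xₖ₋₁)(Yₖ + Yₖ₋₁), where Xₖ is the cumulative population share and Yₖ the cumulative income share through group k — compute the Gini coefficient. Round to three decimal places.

Cumulative income shares Yₖ: 0.0450, 0.1050, 0.2090, 0.5850, 1.0000
Σ (Xₖ−Xₖ₋₁)(Yₖ+Yₖ₋₁) = (1/5)(0.0450+0.0000) + (1/5)(0.1050+0.0450) + (1/5)(0.2090+0.1050) + (1/5)(0.5850+0.2090) + (1/5)(1.0000+0.5850)
  = 0.0090 + 0.0300 + 0.0628 + 0.1588 + 0.3170 = 0.5776
G = 1 − 0.5776 = 0.4224

0.422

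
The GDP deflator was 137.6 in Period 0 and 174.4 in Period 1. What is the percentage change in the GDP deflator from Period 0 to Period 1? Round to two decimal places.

Change = (174.4 − 137.6) / 137.6 × 100
       = 36.8 / 137.6 × 100 = 26.7442%

26.74%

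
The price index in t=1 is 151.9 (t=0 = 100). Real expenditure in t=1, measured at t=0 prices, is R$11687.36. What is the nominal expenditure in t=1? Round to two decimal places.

17753.10

Nominal = Real × (Index/100) = 11687.36 × (151.9/100)
        = 11687.36 × 1.519 = 17753.0998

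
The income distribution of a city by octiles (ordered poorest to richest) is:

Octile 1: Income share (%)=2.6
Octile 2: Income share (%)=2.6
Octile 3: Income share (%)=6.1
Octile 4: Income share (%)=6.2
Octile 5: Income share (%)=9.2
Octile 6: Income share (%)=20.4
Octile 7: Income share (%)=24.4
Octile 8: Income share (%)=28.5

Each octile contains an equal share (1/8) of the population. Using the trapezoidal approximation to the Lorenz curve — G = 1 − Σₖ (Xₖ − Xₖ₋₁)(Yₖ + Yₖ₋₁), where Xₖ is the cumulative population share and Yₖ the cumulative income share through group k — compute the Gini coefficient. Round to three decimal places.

Cumulative income shares Yₖ: 0.0260, 0.0520, 0.1130, 0.1750, 0.2670, 0.4710, 0.7150, 1.0000
Σ (Xₖ−Xₖ₋₁)(Yₖ+Yₖ₋₁) = (1/8)(0.0260+0.0000) + (1/8)(0.0520+0.0260) + (1/8)(0.1130+0.0520) + (1/8)(0.1750+0.1130) + (1/8)(0.2670+0.1750) + (1/8)(0.4710+0.2670) + (1/8)(0.7150+0.4710) + (1/8)(1.0000+0.7150)
  = 0.0033 + 0.0098 + 0.0206 + 0.0360 + 0.0553 + 0.0922 + 0.1482 + 0.2144 = 0.5797
G = 1 − 0.5797 = 0.4203

0.420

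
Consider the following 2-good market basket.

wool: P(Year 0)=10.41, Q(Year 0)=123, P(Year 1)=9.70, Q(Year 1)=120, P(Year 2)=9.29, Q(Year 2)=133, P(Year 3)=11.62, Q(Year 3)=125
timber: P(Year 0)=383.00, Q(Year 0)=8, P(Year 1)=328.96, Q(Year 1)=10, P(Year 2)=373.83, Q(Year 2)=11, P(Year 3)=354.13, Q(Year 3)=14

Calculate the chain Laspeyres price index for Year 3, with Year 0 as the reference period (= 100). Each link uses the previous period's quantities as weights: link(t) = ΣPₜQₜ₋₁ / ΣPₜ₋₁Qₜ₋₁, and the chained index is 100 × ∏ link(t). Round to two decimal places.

97.61

Link Year 0→Year 1:
ΣP(Year 1)Q(Year 0) = 9.70×123 + 328.96×8 = 1193.1 + 2631.68 = 3824.78
ΣP(Year 0)Q(Year 0) = 10.41×123 + 383.00×8 = 1280.43 + 3064 = 4344.43
link = 3824.78/4344.43 = 0.880387
Link Year 1→Year 2:
ΣP(Year 2)Q(Year 1) = 9.29×120 + 373.83×10 = 1114.8 + 3738.3 = 4853.1
ΣP(Year 1)Q(Year 1) = 9.70×120 + 328.96×10 = 1164 + 3289.6 = 4453.6
link = 4853.1/4453.6 = 1.089703
Link Year 2→Year 3:
ΣP(Year 3)Q(Year 2) = 11.62×133 + 354.13×11 = 1545.46 + 3895.43 = 5440.89
ΣP(Year 2)Q(Year 2) = 9.29×133 + 373.83×11 = 1235.57 + 4112.13 = 5347.7
link = 5440.89/5347.7 = 1.017426
Chained index = 100 × 0.880387 × 1.089703 × 1.017426 = 97.6078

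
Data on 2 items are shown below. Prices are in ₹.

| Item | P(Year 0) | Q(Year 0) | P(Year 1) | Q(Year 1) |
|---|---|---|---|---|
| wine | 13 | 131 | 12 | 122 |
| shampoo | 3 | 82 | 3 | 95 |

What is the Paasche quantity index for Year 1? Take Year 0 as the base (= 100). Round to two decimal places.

96.20

Paasche quantity index uses current-period prices as weights.
ΣP(Year 1)·Q(Year 1) = 12×122 + 3×95 = 1464 + 285 = 1749
ΣP(Year 1)·Q(Year 0) = 12×131 + 3×82 = 1572 + 246 = 1818
Index = 1749 / 1818 × 100 = 96.2046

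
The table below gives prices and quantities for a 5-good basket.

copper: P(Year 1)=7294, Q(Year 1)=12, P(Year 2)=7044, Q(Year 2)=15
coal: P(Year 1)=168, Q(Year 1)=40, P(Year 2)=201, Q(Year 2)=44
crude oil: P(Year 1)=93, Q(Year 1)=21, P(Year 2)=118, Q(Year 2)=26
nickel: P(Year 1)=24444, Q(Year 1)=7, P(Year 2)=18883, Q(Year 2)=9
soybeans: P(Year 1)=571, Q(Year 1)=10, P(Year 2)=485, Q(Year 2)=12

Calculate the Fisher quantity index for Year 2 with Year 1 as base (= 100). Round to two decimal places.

126.58

Laspeyres component (base-period weights):
ΣP(Year 1)Q(Year 2) = 7294×15 + 168×44 + 93×26 + 24444×9 + 571×12 = 109410 + 7392 + 2418 + 219996 + 6852 = 346068
ΣP(Year 1)Q(Year 1) = 7294×12 + 168×40 + 93×21 + 24444×7 + 571×10 = 87528 + 6720 + 1953 + 171108 + 5710 = 273019
L = 346068 / 273019 × 100 = 126.7560
Paasche component (current-period weights):
ΣP(Year 2)Q(Year 2) = 7044×15 + 201×44 + 118×26 + 18883×9 + 485×12 = 105660 + 8844 + 3068 + 169947 + 5820 = 293339
ΣP(Year 2)Q(Year 1) = 7044×12 + 201×40 + 118×21 + 18883×7 + 485×10 = 84528 + 8040 + 2478 + 132181 + 4850 = 232077
P = 293339 / 232077 × 100 = 126.3973
Fisher = √(L × P) = √(126.7560 × 126.3973) = 126.5765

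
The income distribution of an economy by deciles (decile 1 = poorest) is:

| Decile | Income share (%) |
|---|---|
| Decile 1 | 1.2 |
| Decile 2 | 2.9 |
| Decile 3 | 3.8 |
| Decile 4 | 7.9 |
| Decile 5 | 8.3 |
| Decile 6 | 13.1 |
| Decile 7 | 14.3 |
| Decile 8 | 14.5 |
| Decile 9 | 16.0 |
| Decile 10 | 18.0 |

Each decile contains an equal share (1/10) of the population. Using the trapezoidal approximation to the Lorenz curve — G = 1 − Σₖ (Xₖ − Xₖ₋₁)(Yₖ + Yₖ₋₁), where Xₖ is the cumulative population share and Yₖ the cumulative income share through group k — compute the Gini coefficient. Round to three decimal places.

Cumulative income shares Yₖ: 0.0120, 0.0410, 0.0790, 0.1580, 0.2410, 0.3720, 0.5150, 0.6600, 0.8200, 1.0000
Σ (Xₖ−Xₖ₋₁)(Yₖ+Yₖ₋₁) = (1/10)(0.0120+0.0000) + (1/10)(0.0410+0.0120) + (1/10)(0.0790+0.0410) + (1/10)(0.1580+0.0790) + (1/10)(0.2410+0.1580) + (1/10)(0.3720+0.2410) + (1/10)(0.5150+0.3720) + (1/10)(0.6600+0.5150) + (1/10)(0.8200+0.6600) + (1/10)(1.0000+0.8200)
  = 0.0012 + 0.0053 + 0.0120 + 0.0237 + 0.0399 + 0.0613 + 0.0887 + 0.1175 + 0.1480 + 0.1820 = 0.6796
G = 1 − 0.6796 = 0.3204

0.320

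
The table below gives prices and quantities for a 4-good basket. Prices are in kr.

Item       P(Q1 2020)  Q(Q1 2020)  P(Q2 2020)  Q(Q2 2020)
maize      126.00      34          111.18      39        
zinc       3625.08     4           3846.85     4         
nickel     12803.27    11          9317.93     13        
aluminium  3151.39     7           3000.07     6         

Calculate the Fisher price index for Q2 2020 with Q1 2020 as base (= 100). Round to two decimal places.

Laspeyres component (base-period weights):
ΣP(Q2 2020)Q(Q1 2020) = 111.18×34 + 3846.85×4 + 9317.93×11 + 3000.07×7 = 3780.12 + 15387.4 + 102497.23 + 21000.49 = 142665.24
ΣP(Q1 2020)Q(Q1 2020) = 126.00×34 + 3625.08×4 + 12803.27×11 + 3151.39×7 = 4284 + 14500.32 + 140835.97 + 22059.73 = 181680.02
L = 142665.24 / 181680.02 × 100 = 78.5256
Paasche component (current-period weights):
ΣP(Q2 2020)Q(Q2 2020) = 111.18×39 + 3846.85×4 + 9317.93×13 + 3000.07×6 = 4336.02 + 15387.4 + 121133.09 + 18000.42 = 158856.93
ΣP(Q1 2020)Q(Q2 2020) = 126.00×39 + 3625.08×4 + 12803.27×13 + 3151.39×6 = 4914 + 14500.32 + 166442.51 + 18908.34 = 204765.17
P = 158856.93 / 204765.17 × 100 = 77.5801
Fisher = √(L × P) = √(78.5256 × 77.5801) = 78.0514

78.05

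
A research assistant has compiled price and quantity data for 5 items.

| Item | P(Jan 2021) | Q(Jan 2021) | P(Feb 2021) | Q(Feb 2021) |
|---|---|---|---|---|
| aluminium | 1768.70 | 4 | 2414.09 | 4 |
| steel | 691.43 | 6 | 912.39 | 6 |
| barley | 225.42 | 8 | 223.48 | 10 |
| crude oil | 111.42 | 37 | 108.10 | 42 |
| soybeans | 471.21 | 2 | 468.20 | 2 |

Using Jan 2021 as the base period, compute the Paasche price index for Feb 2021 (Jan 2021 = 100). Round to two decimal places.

119.59

Paasche price index uses current-period quantities as weights.
ΣP(Feb 2021)·Q(Feb 2021) = 2414.09×4 + 912.39×6 + 223.48×10 + 108.10×42 + 468.20×2 = 9656.36 + 5474.34 + 2234.8 + 4540.2 + 936.4 = 22842.1
ΣP(Jan 2021)·Q(Feb 2021) = 1768.70×4 + 691.43×6 + 225.42×10 + 111.42×42 + 471.21×2 = 7074.8 + 4148.58 + 2254.2 + 4679.64 + 942.42 = 19099.64
Index = 22842.1 / 19099.64 × 100 = 119.5944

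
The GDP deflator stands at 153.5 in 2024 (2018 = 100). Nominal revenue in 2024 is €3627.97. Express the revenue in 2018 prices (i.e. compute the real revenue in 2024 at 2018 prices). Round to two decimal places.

Real = Nominal ÷ (Index/100) = 3627.97 ÷ (153.5/100)
     = 3627.97 ÷ 1.535 = 2363.4984

2363.50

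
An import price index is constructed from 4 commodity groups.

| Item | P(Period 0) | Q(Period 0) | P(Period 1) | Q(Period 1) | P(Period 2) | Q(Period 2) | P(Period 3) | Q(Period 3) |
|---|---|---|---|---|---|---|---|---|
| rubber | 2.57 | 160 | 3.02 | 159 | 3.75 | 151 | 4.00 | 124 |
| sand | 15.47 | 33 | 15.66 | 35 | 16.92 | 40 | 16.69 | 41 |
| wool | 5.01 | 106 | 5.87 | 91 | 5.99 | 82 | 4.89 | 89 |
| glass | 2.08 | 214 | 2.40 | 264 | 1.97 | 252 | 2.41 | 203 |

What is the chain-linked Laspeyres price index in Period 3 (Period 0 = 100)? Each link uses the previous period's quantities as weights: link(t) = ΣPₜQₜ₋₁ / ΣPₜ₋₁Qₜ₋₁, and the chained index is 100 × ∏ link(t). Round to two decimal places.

Link Period 0→Period 1:
ΣP(Period 1)Q(Period 0) = 3.02×160 + 15.66×33 + 5.87×106 + 2.40×214 = 483.2 + 516.78 + 622.22 + 513.6 = 2135.8
ΣP(Period 0)Q(Period 0) = 2.57×160 + 15.47×33 + 5.01×106 + 2.08×214 = 411.2 + 510.51 + 531.06 + 445.12 = 1897.89
link = 2135.8/1897.89 = 1.125355
Link Period 1→Period 2:
ΣP(Period 2)Q(Period 1) = 3.75×159 + 16.92×35 + 5.99×91 + 1.97×264 = 596.25 + 592.2 + 545.09 + 520.08 = 2253.62
ΣP(Period 1)Q(Period 1) = 3.02×159 + 15.66×35 + 5.87×91 + 2.40×264 = 480.18 + 548.1 + 534.17 + 633.6 = 2196.05
link = 2253.62/2196.05 = 1.026215
Link Period 2→Period 3:
ΣP(Period 3)Q(Period 2) = 4.00×151 + 16.69×40 + 4.89×82 + 2.41×252 = 604 + 667.6 + 400.98 + 607.32 = 2279.9
ΣP(Period 2)Q(Period 2) = 3.75×151 + 16.92×40 + 5.99×82 + 1.97×252 = 566.25 + 676.8 + 491.18 + 496.44 = 2230.67
link = 2279.9/2230.67 = 1.022070
Chained index = 100 × 1.125355 × 1.026215 × 1.022070 = 118.0344

118.03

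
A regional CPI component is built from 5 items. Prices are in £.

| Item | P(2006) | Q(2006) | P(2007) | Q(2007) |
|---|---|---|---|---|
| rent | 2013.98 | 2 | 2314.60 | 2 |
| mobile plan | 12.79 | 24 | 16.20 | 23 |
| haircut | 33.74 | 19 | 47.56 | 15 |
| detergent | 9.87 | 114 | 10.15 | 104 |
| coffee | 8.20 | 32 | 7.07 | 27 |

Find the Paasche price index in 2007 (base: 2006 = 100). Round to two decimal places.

Paasche price index uses current-period quantities as weights.
ΣP(2007)·Q(2007) = 2314.60×2 + 16.20×23 + 47.56×15 + 10.15×104 + 7.07×27 = 4629.2 + 372.6 + 713.4 + 1055.6 + 190.89 = 6961.69
ΣP(2006)·Q(2007) = 2013.98×2 + 12.79×23 + 33.74×15 + 9.87×104 + 8.20×27 = 4027.96 + 294.17 + 506.1 + 1026.48 + 221.4 = 6076.11
Index = 6961.69 / 6076.11 × 100 = 114.5748

114.57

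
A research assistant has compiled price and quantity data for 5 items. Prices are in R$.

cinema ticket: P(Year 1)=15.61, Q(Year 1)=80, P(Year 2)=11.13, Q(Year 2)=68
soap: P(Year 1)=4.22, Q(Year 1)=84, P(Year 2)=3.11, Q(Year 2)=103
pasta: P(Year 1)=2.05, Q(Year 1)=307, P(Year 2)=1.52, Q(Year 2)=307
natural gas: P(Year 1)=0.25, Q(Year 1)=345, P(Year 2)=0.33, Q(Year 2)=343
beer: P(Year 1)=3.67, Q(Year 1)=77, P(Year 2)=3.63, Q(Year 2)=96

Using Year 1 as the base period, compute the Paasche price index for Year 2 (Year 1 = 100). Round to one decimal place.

78.2

Paasche price index uses current-period quantities as weights.
ΣP(Year 2)·Q(Year 2) = 11.13×68 + 3.11×103 + 1.52×307 + 0.33×343 + 3.63×96 = 756.84 + 320.33 + 466.64 + 113.19 + 348.48 = 2005.48
ΣP(Year 1)·Q(Year 2) = 15.61×68 + 4.22×103 + 2.05×307 + 0.25×343 + 3.67×96 = 1061.48 + 434.66 + 629.35 + 85.75 + 352.32 = 2563.56
Index = 2005.48 / 2563.56 × 100 = 78.2303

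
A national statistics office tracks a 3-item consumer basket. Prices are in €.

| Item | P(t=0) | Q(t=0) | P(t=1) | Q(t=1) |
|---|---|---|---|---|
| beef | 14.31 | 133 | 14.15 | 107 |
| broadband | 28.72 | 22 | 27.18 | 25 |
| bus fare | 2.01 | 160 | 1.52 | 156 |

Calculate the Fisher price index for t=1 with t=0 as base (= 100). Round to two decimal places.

95.09

Laspeyres component (base-period weights):
ΣP(t=1)Q(t=0) = 14.15×133 + 27.18×22 + 1.52×160 = 1881.95 + 597.96 + 243.2 = 2723.11
ΣP(t=0)Q(t=0) = 14.31×133 + 28.72×22 + 2.01×160 = 1903.23 + 631.84 + 321.6 = 2856.67
L = 2723.11 / 2856.67 × 100 = 95.3246
Paasche component (current-period weights):
ΣP(t=1)Q(t=1) = 14.15×107 + 27.18×25 + 1.52×156 = 1514.05 + 679.5 + 237.12 = 2430.67
ΣP(t=0)Q(t=1) = 14.31×107 + 28.72×25 + 2.01×156 = 1531.17 + 718 + 313.56 = 2562.73
P = 2430.67 / 2562.73 × 100 = 94.8469
Fisher = √(L × P) = √(95.3246 × 94.8469) = 95.0855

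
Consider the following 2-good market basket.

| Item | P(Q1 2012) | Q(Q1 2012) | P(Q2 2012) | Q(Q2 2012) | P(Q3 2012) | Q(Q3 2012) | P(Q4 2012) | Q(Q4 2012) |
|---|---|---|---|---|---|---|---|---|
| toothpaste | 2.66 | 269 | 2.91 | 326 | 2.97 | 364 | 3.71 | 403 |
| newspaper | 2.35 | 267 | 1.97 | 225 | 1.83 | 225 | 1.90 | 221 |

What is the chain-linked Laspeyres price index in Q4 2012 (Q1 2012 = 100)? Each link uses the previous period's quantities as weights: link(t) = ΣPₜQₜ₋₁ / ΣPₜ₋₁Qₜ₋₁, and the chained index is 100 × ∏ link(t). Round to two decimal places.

Link Q1 2012→Q2 2012:
ΣP(Q2 2012)Q(Q1 2012) = 2.91×269 + 1.97×267 = 782.79 + 525.99 = 1308.78
ΣP(Q1 2012)Q(Q1 2012) = 2.66×269 + 2.35×267 = 715.54 + 627.45 = 1342.99
link = 1308.78/1342.99 = 0.974527
Link Q2 2012→Q3 2012:
ΣP(Q3 2012)Q(Q2 2012) = 2.97×326 + 1.83×225 = 968.22 + 411.75 = 1379.97
ΣP(Q2 2012)Q(Q2 2012) = 2.91×326 + 1.97×225 = 948.66 + 443.25 = 1391.91
link = 1379.97/1391.91 = 0.991422
Link Q3 2012→Q4 2012:
ΣP(Q4 2012)Q(Q3 2012) = 3.71×364 + 1.90×225 = 1350.44 + 427.5 = 1777.94
ΣP(Q3 2012)Q(Q3 2012) = 2.97×364 + 1.83×225 = 1081.08 + 411.75 = 1492.83
link = 1777.94/1492.83 = 1.190986
Chained index = 100 × 0.974527 × 0.991422 × 1.190986 = 115.0692

115.07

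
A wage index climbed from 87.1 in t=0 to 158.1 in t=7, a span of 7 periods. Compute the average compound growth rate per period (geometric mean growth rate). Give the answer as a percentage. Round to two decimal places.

Growth factor = (158.1/87.1)^(1/7) = (1.815155)^(1/7) = 1.088899
Growth rate = 1.088899 − 1 = 0.088899 = 8.8899%

8.89%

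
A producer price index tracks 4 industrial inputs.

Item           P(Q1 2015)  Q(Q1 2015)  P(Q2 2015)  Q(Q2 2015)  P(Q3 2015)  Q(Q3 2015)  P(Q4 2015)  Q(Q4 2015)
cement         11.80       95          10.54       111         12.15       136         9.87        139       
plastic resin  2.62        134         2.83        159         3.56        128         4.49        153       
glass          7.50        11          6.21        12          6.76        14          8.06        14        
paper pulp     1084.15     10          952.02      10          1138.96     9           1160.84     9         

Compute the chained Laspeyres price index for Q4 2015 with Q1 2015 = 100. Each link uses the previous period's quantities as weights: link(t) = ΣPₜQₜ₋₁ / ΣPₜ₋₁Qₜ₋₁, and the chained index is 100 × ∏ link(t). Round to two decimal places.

105.82

Link Q1 2015→Q2 2015:
ΣP(Q2 2015)Q(Q1 2015) = 10.54×95 + 2.83×134 + 6.21×11 + 952.02×10 = 1001.3 + 379.22 + 68.31 + 9520.2 = 10969.03
ΣP(Q1 2015)Q(Q1 2015) = 11.80×95 + 2.62×134 + 7.50×11 + 1084.15×10 = 1121 + 351.08 + 82.5 + 10841.5 = 12396.08
link = 10969.03/12396.08 = 0.884879
Link Q2 2015→Q3 2015:
ΣP(Q3 2015)Q(Q2 2015) = 12.15×111 + 3.56×159 + 6.76×12 + 1138.96×10 = 1348.65 + 566.04 + 81.12 + 11389.6 = 13385.41
ΣP(Q2 2015)Q(Q2 2015) = 10.54×111 + 2.83×159 + 6.21×12 + 952.02×10 = 1169.94 + 449.97 + 74.52 + 9520.2 = 11214.63
link = 13385.41/11214.63 = 1.193567
Link Q3 2015→Q4 2015:
ΣP(Q4 2015)Q(Q3 2015) = 9.87×136 + 4.49×128 + 8.06×14 + 1160.84×9 = 1342.32 + 574.72 + 112.84 + 10447.56 = 12477.44
ΣP(Q3 2015)Q(Q3 2015) = 12.15×136 + 3.56×128 + 6.76×14 + 1138.96×9 = 1652.4 + 455.68 + 94.64 + 10250.64 = 12453.36
link = 12477.44/12453.36 = 1.001934
Chained index = 100 × 0.884879 × 1.193567 × 1.001934 = 105.8204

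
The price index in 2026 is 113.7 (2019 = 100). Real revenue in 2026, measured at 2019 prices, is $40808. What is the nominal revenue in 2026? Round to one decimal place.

46398.7

Nominal = Real × (Index/100) = 40808 × (113.7/100)
        = 40808 × 1.137 = 46398.6960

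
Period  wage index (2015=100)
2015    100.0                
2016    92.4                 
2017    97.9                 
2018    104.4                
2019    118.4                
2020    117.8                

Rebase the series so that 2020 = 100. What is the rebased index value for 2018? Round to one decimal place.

Rebased(2018) = 104.4 / 117.8 × 100 = 88.6248

88.6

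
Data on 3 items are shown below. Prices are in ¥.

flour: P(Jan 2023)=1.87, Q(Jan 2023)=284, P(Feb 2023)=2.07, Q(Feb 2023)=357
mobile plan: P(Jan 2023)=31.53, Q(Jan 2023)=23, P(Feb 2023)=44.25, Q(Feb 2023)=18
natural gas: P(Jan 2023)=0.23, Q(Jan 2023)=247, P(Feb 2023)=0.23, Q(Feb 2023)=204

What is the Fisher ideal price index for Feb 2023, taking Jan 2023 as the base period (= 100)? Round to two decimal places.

125.01

Laspeyres component (base-period weights):
ΣP(Feb 2023)Q(Jan 2023) = 2.07×284 + 44.25×23 + 0.23×247 = 587.88 + 1017.75 + 56.81 = 1662.44
ΣP(Jan 2023)Q(Jan 2023) = 1.87×284 + 31.53×23 + 0.23×247 = 531.08 + 725.19 + 56.81 = 1313.08
L = 1662.44 / 1313.08 × 100 = 126.6061
Paasche component (current-period weights):
ΣP(Feb 2023)Q(Feb 2023) = 2.07×357 + 44.25×18 + 0.23×204 = 738.99 + 796.5 + 46.92 = 1582.41
ΣP(Jan 2023)Q(Feb 2023) = 1.87×357 + 31.53×18 + 0.23×204 = 667.59 + 567.54 + 46.92 = 1282.05
P = 1582.41 / 1282.05 × 100 = 123.4281
Fisher = √(L × P) = √(126.6061 × 123.4281) = 125.0070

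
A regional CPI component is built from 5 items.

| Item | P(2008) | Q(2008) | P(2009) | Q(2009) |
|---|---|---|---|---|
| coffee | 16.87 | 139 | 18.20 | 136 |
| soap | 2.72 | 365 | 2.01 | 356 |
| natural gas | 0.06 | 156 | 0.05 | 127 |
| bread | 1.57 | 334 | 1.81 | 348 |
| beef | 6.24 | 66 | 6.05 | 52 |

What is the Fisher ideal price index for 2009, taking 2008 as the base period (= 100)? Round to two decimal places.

Laspeyres component (base-period weights):
ΣP(2009)Q(2008) = 18.20×139 + 2.01×365 + 0.05×156 + 1.81×334 + 6.05×66 = 2529.8 + 733.65 + 7.8 + 604.54 + 399.3 = 4275.09
ΣP(2008)Q(2008) = 16.87×139 + 2.72×365 + 0.06×156 + 1.57×334 + 6.24×66 = 2344.93 + 992.8 + 9.36 + 524.38 + 411.84 = 4283.31
L = 4275.09 / 4283.31 × 100 = 99.8081
Paasche component (current-period weights):
ΣP(2009)Q(2009) = 18.20×136 + 2.01×356 + 0.05×127 + 1.81×348 + 6.05×52 = 2475.2 + 715.56 + 6.35 + 629.88 + 314.6 = 4141.59
ΣP(2008)Q(2009) = 16.87×136 + 2.72×356 + 0.06×127 + 1.57×348 + 6.24×52 = 2294.32 + 968.32 + 7.62 + 546.36 + 324.48 = 4141.1
P = 4141.59 / 4141.1 × 100 = 100.0118
Fisher = √(L × P) = √(99.8081 × 100.0118) = 99.9099

99.91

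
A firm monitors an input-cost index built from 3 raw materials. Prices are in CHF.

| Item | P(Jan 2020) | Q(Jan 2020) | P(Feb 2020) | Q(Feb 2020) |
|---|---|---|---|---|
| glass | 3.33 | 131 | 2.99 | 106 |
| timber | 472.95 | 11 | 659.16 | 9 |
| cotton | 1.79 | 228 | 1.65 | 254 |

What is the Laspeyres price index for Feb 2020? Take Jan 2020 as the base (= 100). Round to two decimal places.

Laspeyres price index uses base-period quantities as weights.
ΣP(Feb 2020)·Q(Jan 2020) = 2.99×131 + 659.16×11 + 1.65×228 = 391.69 + 7250.76 + 376.2 = 8018.65
ΣP(Jan 2020)·Q(Jan 2020) = 3.33×131 + 472.95×11 + 1.79×228 = 436.23 + 5202.45 + 408.12 = 6046.8
Index = 8018.65 / 6046.8 × 100 = 132.6098

132.61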